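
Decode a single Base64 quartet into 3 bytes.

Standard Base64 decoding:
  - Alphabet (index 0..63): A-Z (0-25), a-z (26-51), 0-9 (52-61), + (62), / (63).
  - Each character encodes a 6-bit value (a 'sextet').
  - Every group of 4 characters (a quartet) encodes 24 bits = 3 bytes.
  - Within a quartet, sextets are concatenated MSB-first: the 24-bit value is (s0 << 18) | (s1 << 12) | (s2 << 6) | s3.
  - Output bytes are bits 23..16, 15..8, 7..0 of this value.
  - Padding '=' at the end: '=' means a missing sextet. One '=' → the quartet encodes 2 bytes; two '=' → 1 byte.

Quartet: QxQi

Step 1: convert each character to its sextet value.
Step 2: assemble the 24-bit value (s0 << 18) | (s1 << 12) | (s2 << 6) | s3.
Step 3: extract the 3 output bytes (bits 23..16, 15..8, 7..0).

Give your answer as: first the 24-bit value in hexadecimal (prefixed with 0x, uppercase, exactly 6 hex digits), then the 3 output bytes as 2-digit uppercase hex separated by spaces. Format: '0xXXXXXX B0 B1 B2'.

Answer: 0x431422 43 14 22

Derivation:
Sextets: Q=16, x=49, Q=16, i=34
24-bit: (16<<18) | (49<<12) | (16<<6) | 34
      = 0x400000 | 0x031000 | 0x000400 | 0x000022
      = 0x431422
Bytes: (v>>16)&0xFF=43, (v>>8)&0xFF=14, v&0xFF=22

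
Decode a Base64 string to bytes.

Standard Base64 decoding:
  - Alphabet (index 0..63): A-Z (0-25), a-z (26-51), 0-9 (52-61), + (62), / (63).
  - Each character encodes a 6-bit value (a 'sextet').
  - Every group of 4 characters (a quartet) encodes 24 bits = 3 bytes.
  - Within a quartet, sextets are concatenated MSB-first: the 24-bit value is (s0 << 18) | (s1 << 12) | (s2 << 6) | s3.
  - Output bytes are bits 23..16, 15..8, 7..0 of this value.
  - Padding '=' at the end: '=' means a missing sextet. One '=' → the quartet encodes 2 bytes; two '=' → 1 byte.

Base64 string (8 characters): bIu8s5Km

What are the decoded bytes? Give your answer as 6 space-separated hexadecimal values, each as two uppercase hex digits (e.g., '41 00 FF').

Answer: 6C 8B BC B3 92 A6

Derivation:
After char 0 ('b'=27): chars_in_quartet=1 acc=0x1B bytes_emitted=0
After char 1 ('I'=8): chars_in_quartet=2 acc=0x6C8 bytes_emitted=0
After char 2 ('u'=46): chars_in_quartet=3 acc=0x1B22E bytes_emitted=0
After char 3 ('8'=60): chars_in_quartet=4 acc=0x6C8BBC -> emit 6C 8B BC, reset; bytes_emitted=3
After char 4 ('s'=44): chars_in_quartet=1 acc=0x2C bytes_emitted=3
After char 5 ('5'=57): chars_in_quartet=2 acc=0xB39 bytes_emitted=3
After char 6 ('K'=10): chars_in_quartet=3 acc=0x2CE4A bytes_emitted=3
After char 7 ('m'=38): chars_in_quartet=4 acc=0xB392A6 -> emit B3 92 A6, reset; bytes_emitted=6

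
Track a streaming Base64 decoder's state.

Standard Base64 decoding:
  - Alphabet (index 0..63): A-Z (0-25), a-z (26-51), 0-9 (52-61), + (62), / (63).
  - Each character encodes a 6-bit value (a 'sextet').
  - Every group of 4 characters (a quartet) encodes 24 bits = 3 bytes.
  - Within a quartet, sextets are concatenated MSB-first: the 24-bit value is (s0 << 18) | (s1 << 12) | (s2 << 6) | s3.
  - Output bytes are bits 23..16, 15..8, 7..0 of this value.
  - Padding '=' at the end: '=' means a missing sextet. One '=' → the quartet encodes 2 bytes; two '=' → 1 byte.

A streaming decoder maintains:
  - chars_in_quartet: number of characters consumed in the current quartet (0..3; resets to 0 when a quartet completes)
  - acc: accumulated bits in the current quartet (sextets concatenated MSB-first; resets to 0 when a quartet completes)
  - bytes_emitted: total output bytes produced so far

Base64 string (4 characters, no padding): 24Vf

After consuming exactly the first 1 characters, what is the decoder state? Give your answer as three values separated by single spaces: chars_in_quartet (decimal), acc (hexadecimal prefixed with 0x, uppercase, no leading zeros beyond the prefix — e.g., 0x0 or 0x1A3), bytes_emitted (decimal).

After char 0 ('2'=54): chars_in_quartet=1 acc=0x36 bytes_emitted=0

Answer: 1 0x36 0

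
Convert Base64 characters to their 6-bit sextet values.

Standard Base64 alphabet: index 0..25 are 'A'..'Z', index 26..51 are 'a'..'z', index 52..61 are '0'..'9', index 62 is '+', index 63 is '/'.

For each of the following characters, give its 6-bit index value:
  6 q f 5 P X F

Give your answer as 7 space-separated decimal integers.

Answer: 58 42 31 57 15 23 5

Derivation:
'6': 0..9 range, 52 + ord('6') − ord('0') = 58
'q': a..z range, 26 + ord('q') − ord('a') = 42
'f': a..z range, 26 + ord('f') − ord('a') = 31
'5': 0..9 range, 52 + ord('5') − ord('0') = 57
'P': A..Z range, ord('P') − ord('A') = 15
'X': A..Z range, ord('X') − ord('A') = 23
'F': A..Z range, ord('F') − ord('A') = 5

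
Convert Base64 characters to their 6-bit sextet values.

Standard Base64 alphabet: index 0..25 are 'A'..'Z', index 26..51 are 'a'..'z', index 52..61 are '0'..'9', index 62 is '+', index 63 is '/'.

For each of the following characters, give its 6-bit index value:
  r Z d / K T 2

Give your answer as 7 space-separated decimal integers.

'r': a..z range, 26 + ord('r') − ord('a') = 43
'Z': A..Z range, ord('Z') − ord('A') = 25
'd': a..z range, 26 + ord('d') − ord('a') = 29
'/': index 63
'K': A..Z range, ord('K') − ord('A') = 10
'T': A..Z range, ord('T') − ord('A') = 19
'2': 0..9 range, 52 + ord('2') − ord('0') = 54

Answer: 43 25 29 63 10 19 54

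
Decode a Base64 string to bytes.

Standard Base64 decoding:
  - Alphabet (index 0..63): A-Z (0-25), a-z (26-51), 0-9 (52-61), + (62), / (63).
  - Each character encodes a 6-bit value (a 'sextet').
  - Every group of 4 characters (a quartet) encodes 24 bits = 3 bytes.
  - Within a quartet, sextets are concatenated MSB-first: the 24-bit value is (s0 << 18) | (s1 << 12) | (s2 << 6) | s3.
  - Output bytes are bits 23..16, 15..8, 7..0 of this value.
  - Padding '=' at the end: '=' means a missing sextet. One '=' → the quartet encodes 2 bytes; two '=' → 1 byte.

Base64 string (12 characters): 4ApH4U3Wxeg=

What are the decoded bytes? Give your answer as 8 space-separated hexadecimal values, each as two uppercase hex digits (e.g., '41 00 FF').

Answer: E0 0A 47 E1 4D D6 C5 E8

Derivation:
After char 0 ('4'=56): chars_in_quartet=1 acc=0x38 bytes_emitted=0
After char 1 ('A'=0): chars_in_quartet=2 acc=0xE00 bytes_emitted=0
After char 2 ('p'=41): chars_in_quartet=3 acc=0x38029 bytes_emitted=0
After char 3 ('H'=7): chars_in_quartet=4 acc=0xE00A47 -> emit E0 0A 47, reset; bytes_emitted=3
After char 4 ('4'=56): chars_in_quartet=1 acc=0x38 bytes_emitted=3
After char 5 ('U'=20): chars_in_quartet=2 acc=0xE14 bytes_emitted=3
After char 6 ('3'=55): chars_in_quartet=3 acc=0x38537 bytes_emitted=3
After char 7 ('W'=22): chars_in_quartet=4 acc=0xE14DD6 -> emit E1 4D D6, reset; bytes_emitted=6
After char 8 ('x'=49): chars_in_quartet=1 acc=0x31 bytes_emitted=6
After char 9 ('e'=30): chars_in_quartet=2 acc=0xC5E bytes_emitted=6
After char 10 ('g'=32): chars_in_quartet=3 acc=0x317A0 bytes_emitted=6
Padding '=': partial quartet acc=0x317A0 -> emit C5 E8; bytes_emitted=8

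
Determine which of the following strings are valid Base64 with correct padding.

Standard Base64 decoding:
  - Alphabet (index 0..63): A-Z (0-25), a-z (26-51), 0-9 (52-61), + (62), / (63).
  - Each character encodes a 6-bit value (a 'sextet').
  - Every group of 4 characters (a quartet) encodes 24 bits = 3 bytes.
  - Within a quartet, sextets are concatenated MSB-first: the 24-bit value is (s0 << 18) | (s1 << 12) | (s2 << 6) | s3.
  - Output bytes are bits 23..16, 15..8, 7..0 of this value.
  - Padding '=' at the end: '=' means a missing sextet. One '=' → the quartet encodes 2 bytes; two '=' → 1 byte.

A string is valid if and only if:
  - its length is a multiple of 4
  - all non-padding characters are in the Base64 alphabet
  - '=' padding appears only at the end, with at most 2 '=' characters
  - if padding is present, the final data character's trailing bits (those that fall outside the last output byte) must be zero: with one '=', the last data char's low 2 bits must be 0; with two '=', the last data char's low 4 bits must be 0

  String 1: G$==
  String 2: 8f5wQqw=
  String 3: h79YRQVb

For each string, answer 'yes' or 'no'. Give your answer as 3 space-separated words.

String 1: 'G$==' → invalid (bad char(s): ['$'])
String 2: '8f5wQqw=' → valid
String 3: 'h79YRQVb' → valid

Answer: no yes yes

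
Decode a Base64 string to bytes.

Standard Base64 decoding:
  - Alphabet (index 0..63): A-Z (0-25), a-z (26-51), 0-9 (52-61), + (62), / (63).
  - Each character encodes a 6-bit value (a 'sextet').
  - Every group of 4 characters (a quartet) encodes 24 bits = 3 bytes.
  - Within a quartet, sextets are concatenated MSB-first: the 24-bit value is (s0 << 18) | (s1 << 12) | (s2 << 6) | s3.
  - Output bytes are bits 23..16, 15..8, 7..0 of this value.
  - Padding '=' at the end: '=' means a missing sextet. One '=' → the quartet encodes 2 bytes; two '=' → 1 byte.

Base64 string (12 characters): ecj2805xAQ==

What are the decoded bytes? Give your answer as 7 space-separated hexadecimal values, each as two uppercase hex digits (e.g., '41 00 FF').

After char 0 ('e'=30): chars_in_quartet=1 acc=0x1E bytes_emitted=0
After char 1 ('c'=28): chars_in_quartet=2 acc=0x79C bytes_emitted=0
After char 2 ('j'=35): chars_in_quartet=3 acc=0x1E723 bytes_emitted=0
After char 3 ('2'=54): chars_in_quartet=4 acc=0x79C8F6 -> emit 79 C8 F6, reset; bytes_emitted=3
After char 4 ('8'=60): chars_in_quartet=1 acc=0x3C bytes_emitted=3
After char 5 ('0'=52): chars_in_quartet=2 acc=0xF34 bytes_emitted=3
After char 6 ('5'=57): chars_in_quartet=3 acc=0x3CD39 bytes_emitted=3
After char 7 ('x'=49): chars_in_quartet=4 acc=0xF34E71 -> emit F3 4E 71, reset; bytes_emitted=6
After char 8 ('A'=0): chars_in_quartet=1 acc=0x0 bytes_emitted=6
After char 9 ('Q'=16): chars_in_quartet=2 acc=0x10 bytes_emitted=6
Padding '==': partial quartet acc=0x10 -> emit 01; bytes_emitted=7

Answer: 79 C8 F6 F3 4E 71 01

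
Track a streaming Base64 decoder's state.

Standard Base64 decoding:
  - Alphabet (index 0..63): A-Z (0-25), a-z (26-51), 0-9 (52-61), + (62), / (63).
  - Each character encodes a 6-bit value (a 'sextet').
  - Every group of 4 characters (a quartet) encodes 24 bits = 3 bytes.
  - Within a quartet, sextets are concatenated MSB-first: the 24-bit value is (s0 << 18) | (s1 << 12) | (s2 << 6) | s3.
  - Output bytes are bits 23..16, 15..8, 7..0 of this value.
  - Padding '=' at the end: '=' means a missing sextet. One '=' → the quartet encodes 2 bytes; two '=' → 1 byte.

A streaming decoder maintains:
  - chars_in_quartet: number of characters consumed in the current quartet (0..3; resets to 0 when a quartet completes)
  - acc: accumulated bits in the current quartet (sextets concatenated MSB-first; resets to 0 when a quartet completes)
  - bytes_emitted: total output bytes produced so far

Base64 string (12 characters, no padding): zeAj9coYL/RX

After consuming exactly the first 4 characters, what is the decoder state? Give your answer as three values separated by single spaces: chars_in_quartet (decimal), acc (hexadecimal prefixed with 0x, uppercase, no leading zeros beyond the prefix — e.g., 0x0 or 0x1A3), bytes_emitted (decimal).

After char 0 ('z'=51): chars_in_quartet=1 acc=0x33 bytes_emitted=0
After char 1 ('e'=30): chars_in_quartet=2 acc=0xCDE bytes_emitted=0
After char 2 ('A'=0): chars_in_quartet=3 acc=0x33780 bytes_emitted=0
After char 3 ('j'=35): chars_in_quartet=4 acc=0xCDE023 -> emit CD E0 23, reset; bytes_emitted=3

Answer: 0 0x0 3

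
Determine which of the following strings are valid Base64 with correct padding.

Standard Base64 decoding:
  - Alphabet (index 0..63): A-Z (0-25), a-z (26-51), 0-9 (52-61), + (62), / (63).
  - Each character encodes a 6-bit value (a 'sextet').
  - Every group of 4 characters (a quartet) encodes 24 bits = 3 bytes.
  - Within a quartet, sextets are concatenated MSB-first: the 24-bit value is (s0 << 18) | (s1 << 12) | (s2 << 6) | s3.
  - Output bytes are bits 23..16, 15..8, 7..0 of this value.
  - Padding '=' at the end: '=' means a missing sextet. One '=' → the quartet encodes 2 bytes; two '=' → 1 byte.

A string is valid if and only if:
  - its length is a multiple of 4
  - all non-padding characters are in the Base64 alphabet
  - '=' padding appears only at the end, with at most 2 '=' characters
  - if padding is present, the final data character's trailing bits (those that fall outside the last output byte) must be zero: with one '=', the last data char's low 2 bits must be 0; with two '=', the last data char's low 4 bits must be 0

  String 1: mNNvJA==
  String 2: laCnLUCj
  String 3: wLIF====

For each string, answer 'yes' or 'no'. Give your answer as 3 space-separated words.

Answer: yes yes no

Derivation:
String 1: 'mNNvJA==' → valid
String 2: 'laCnLUCj' → valid
String 3: 'wLIF====' → invalid (4 pad chars (max 2))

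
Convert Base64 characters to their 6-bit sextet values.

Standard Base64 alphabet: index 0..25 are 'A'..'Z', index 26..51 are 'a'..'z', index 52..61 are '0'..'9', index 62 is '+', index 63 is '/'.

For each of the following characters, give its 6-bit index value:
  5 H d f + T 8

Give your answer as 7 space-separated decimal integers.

'5': 0..9 range, 52 + ord('5') − ord('0') = 57
'H': A..Z range, ord('H') − ord('A') = 7
'd': a..z range, 26 + ord('d') − ord('a') = 29
'f': a..z range, 26 + ord('f') − ord('a') = 31
'+': index 62
'T': A..Z range, ord('T') − ord('A') = 19
'8': 0..9 range, 52 + ord('8') − ord('0') = 60

Answer: 57 7 29 31 62 19 60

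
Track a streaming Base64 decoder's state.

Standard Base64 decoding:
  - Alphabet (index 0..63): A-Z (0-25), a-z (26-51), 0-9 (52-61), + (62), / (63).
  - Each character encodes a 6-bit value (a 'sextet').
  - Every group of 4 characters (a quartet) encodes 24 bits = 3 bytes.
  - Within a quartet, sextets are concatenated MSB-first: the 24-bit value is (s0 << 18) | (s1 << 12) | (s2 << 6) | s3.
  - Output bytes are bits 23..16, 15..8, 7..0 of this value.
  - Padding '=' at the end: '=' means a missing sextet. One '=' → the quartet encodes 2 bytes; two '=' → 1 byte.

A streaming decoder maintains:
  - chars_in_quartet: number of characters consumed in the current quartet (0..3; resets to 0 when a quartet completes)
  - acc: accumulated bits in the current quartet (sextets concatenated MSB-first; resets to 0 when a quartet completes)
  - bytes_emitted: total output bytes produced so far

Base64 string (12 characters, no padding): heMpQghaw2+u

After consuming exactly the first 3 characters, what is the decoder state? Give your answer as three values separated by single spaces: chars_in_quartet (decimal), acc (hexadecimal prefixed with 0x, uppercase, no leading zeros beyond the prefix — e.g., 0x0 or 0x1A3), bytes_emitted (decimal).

After char 0 ('h'=33): chars_in_quartet=1 acc=0x21 bytes_emitted=0
After char 1 ('e'=30): chars_in_quartet=2 acc=0x85E bytes_emitted=0
After char 2 ('M'=12): chars_in_quartet=3 acc=0x2178C bytes_emitted=0

Answer: 3 0x2178C 0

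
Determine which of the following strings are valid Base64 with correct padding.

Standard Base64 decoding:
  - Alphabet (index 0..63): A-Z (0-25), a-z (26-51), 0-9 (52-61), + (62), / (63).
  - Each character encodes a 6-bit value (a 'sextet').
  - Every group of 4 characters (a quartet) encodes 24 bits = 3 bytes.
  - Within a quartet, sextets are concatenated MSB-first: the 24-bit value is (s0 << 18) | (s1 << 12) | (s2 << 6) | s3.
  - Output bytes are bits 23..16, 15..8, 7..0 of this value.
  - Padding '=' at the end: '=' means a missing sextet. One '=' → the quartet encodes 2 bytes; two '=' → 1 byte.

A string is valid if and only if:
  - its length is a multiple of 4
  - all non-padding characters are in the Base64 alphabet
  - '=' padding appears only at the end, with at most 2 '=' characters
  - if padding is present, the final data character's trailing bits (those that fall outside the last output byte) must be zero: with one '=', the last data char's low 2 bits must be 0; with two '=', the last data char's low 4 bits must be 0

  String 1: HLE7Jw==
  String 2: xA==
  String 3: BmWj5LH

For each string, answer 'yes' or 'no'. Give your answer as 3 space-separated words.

Answer: yes yes no

Derivation:
String 1: 'HLE7Jw==' → valid
String 2: 'xA==' → valid
String 3: 'BmWj5LH' → invalid (len=7 not mult of 4)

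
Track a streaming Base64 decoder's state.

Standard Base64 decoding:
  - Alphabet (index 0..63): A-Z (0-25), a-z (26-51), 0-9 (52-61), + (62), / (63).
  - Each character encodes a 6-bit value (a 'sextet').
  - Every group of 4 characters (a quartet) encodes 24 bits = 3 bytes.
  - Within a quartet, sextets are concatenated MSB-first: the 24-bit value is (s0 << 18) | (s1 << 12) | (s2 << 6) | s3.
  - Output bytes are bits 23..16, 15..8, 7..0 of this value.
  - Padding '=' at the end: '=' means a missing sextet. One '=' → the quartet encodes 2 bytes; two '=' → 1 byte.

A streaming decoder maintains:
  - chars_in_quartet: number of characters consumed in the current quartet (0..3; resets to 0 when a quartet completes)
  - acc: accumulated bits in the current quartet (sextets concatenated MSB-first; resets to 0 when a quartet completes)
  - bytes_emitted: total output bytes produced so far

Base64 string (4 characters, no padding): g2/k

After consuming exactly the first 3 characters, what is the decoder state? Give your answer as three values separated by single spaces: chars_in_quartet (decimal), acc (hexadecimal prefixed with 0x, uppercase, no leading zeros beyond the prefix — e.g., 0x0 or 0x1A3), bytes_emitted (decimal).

After char 0 ('g'=32): chars_in_quartet=1 acc=0x20 bytes_emitted=0
After char 1 ('2'=54): chars_in_quartet=2 acc=0x836 bytes_emitted=0
After char 2 ('/'=63): chars_in_quartet=3 acc=0x20DBF bytes_emitted=0

Answer: 3 0x20DBF 0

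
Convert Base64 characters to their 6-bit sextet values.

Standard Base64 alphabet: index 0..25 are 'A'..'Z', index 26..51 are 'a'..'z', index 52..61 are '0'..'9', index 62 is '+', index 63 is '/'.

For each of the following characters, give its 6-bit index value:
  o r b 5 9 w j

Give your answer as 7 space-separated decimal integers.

Answer: 40 43 27 57 61 48 35

Derivation:
'o': a..z range, 26 + ord('o') − ord('a') = 40
'r': a..z range, 26 + ord('r') − ord('a') = 43
'b': a..z range, 26 + ord('b') − ord('a') = 27
'5': 0..9 range, 52 + ord('5') − ord('0') = 57
'9': 0..9 range, 52 + ord('9') − ord('0') = 61
'w': a..z range, 26 + ord('w') − ord('a') = 48
'j': a..z range, 26 + ord('j') − ord('a') = 35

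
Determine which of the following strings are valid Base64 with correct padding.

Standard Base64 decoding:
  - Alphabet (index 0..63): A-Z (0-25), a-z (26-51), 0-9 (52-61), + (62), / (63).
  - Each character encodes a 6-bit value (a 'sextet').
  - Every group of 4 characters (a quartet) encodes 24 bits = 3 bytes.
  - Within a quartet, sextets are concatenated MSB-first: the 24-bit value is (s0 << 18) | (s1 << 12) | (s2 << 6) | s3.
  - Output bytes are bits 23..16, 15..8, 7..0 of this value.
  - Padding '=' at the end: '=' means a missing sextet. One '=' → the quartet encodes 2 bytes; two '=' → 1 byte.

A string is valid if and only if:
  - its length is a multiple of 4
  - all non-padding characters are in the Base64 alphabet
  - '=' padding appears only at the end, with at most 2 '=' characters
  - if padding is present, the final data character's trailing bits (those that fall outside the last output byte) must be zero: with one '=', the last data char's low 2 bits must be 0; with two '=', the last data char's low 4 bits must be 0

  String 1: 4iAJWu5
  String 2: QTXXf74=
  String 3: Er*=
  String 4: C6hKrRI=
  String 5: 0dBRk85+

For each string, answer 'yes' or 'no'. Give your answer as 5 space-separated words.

Answer: no yes no yes yes

Derivation:
String 1: '4iAJWu5' → invalid (len=7 not mult of 4)
String 2: 'QTXXf74=' → valid
String 3: 'Er*=' → invalid (bad char(s): ['*'])
String 4: 'C6hKrRI=' → valid
String 5: '0dBRk85+' → valid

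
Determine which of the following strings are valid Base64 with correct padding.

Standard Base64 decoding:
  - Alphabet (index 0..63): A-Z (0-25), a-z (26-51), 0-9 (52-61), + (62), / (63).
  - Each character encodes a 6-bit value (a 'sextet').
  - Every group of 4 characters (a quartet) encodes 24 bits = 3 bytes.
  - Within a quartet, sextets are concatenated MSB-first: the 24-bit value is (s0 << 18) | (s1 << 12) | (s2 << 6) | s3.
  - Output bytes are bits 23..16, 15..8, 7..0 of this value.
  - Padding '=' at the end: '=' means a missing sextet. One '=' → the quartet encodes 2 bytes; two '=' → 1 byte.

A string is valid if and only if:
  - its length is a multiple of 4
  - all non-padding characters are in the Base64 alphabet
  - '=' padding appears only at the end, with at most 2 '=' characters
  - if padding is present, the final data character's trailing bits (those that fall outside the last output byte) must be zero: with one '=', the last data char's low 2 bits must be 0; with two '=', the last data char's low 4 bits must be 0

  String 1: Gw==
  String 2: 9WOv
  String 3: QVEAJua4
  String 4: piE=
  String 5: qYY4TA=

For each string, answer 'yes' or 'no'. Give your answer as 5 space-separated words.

Answer: yes yes yes yes no

Derivation:
String 1: 'Gw==' → valid
String 2: '9WOv' → valid
String 3: 'QVEAJua4' → valid
String 4: 'piE=' → valid
String 5: 'qYY4TA=' → invalid (len=7 not mult of 4)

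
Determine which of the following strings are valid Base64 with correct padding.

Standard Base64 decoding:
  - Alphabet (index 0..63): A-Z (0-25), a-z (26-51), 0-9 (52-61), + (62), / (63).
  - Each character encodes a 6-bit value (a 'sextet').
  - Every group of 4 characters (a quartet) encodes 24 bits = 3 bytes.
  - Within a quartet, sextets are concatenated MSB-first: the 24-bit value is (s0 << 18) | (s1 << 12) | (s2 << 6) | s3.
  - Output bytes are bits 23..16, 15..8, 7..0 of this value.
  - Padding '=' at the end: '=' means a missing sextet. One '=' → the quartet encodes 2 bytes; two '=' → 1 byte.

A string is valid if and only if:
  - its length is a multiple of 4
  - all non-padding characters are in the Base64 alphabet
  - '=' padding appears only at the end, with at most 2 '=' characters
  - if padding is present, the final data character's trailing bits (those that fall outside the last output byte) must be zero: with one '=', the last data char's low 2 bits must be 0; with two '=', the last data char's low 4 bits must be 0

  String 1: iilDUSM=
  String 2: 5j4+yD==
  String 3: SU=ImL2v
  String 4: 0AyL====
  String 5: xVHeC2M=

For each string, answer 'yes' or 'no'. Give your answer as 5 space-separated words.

Answer: yes no no no yes

Derivation:
String 1: 'iilDUSM=' → valid
String 2: '5j4+yD==' → invalid (bad trailing bits)
String 3: 'SU=ImL2v' → invalid (bad char(s): ['=']; '=' in middle)
String 4: '0AyL====' → invalid (4 pad chars (max 2))
String 5: 'xVHeC2M=' → valid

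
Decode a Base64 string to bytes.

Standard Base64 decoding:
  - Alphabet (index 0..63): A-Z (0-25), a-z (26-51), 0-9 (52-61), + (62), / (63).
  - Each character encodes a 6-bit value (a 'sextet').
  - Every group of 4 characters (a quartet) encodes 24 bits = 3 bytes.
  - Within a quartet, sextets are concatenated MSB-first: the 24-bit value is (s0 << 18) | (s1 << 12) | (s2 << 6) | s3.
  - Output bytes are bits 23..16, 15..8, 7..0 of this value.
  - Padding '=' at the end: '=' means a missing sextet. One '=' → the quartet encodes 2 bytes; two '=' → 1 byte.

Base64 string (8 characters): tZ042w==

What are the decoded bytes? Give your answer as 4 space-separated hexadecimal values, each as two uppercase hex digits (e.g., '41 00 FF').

Answer: B5 9D 38 DB

Derivation:
After char 0 ('t'=45): chars_in_quartet=1 acc=0x2D bytes_emitted=0
After char 1 ('Z'=25): chars_in_quartet=2 acc=0xB59 bytes_emitted=0
After char 2 ('0'=52): chars_in_quartet=3 acc=0x2D674 bytes_emitted=0
After char 3 ('4'=56): chars_in_quartet=4 acc=0xB59D38 -> emit B5 9D 38, reset; bytes_emitted=3
After char 4 ('2'=54): chars_in_quartet=1 acc=0x36 bytes_emitted=3
After char 5 ('w'=48): chars_in_quartet=2 acc=0xDB0 bytes_emitted=3
Padding '==': partial quartet acc=0xDB0 -> emit DB; bytes_emitted=4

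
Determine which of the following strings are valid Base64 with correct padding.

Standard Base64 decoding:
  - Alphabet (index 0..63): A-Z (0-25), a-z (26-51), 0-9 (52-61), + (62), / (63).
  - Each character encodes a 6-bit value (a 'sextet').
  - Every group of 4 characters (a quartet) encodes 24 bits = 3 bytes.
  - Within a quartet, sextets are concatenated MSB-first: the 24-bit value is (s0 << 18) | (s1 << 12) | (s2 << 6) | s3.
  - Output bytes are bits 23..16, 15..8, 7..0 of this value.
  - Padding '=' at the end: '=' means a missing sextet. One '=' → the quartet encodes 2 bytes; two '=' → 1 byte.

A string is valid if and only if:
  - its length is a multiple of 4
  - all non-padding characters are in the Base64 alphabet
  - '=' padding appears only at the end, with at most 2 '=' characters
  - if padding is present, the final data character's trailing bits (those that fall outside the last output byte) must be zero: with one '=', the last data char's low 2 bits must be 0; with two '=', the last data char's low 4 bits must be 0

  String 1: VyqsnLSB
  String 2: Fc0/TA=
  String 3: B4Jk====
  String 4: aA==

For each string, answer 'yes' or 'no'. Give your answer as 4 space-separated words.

Answer: yes no no yes

Derivation:
String 1: 'VyqsnLSB' → valid
String 2: 'Fc0/TA=' → invalid (len=7 not mult of 4)
String 3: 'B4Jk====' → invalid (4 pad chars (max 2))
String 4: 'aA==' → valid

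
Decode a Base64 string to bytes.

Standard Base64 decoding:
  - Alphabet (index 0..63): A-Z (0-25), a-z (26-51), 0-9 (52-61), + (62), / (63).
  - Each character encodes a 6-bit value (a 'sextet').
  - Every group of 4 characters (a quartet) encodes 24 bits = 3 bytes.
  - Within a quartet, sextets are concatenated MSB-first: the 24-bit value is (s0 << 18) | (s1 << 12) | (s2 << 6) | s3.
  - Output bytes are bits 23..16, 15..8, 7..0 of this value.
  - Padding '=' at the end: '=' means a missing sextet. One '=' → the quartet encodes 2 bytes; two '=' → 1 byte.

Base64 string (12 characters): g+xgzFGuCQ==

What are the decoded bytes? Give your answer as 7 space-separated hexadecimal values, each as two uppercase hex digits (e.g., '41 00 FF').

Answer: 83 EC 60 CC 51 AE 09

Derivation:
After char 0 ('g'=32): chars_in_quartet=1 acc=0x20 bytes_emitted=0
After char 1 ('+'=62): chars_in_quartet=2 acc=0x83E bytes_emitted=0
After char 2 ('x'=49): chars_in_quartet=3 acc=0x20FB1 bytes_emitted=0
After char 3 ('g'=32): chars_in_quartet=4 acc=0x83EC60 -> emit 83 EC 60, reset; bytes_emitted=3
After char 4 ('z'=51): chars_in_quartet=1 acc=0x33 bytes_emitted=3
After char 5 ('F'=5): chars_in_quartet=2 acc=0xCC5 bytes_emitted=3
After char 6 ('G'=6): chars_in_quartet=3 acc=0x33146 bytes_emitted=3
After char 7 ('u'=46): chars_in_quartet=4 acc=0xCC51AE -> emit CC 51 AE, reset; bytes_emitted=6
After char 8 ('C'=2): chars_in_quartet=1 acc=0x2 bytes_emitted=6
After char 9 ('Q'=16): chars_in_quartet=2 acc=0x90 bytes_emitted=6
Padding '==': partial quartet acc=0x90 -> emit 09; bytes_emitted=7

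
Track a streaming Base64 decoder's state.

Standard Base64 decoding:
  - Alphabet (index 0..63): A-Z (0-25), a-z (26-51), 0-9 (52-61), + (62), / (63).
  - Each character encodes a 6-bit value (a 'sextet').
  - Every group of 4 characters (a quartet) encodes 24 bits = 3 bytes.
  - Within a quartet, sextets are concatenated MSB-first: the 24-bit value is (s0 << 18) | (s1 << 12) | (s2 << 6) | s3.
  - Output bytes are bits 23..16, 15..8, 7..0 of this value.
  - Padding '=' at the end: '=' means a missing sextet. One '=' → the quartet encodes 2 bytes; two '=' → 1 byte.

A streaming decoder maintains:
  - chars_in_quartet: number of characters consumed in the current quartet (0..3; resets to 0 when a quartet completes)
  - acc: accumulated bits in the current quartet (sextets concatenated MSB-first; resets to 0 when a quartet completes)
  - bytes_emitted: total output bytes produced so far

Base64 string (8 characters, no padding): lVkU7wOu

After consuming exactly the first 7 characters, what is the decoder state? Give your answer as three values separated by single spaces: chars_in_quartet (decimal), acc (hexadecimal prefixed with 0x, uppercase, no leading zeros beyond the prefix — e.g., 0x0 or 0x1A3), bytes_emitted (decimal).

After char 0 ('l'=37): chars_in_quartet=1 acc=0x25 bytes_emitted=0
After char 1 ('V'=21): chars_in_quartet=2 acc=0x955 bytes_emitted=0
After char 2 ('k'=36): chars_in_quartet=3 acc=0x25564 bytes_emitted=0
After char 3 ('U'=20): chars_in_quartet=4 acc=0x955914 -> emit 95 59 14, reset; bytes_emitted=3
After char 4 ('7'=59): chars_in_quartet=1 acc=0x3B bytes_emitted=3
After char 5 ('w'=48): chars_in_quartet=2 acc=0xEF0 bytes_emitted=3
After char 6 ('O'=14): chars_in_quartet=3 acc=0x3BC0E bytes_emitted=3

Answer: 3 0x3BC0E 3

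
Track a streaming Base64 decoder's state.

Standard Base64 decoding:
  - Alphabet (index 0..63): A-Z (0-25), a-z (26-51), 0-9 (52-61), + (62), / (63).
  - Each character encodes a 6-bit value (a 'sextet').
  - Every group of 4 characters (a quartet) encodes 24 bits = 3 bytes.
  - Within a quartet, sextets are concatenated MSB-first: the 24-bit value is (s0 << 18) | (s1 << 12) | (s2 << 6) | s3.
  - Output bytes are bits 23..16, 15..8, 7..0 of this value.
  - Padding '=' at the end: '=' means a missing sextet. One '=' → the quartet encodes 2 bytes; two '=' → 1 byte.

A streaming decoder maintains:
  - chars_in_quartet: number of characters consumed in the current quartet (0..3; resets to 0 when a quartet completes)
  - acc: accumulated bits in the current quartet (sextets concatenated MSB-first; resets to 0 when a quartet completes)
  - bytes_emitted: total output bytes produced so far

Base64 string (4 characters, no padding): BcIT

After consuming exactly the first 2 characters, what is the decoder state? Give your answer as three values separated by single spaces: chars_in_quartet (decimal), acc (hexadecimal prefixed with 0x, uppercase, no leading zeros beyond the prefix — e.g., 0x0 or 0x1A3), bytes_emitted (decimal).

After char 0 ('B'=1): chars_in_quartet=1 acc=0x1 bytes_emitted=0
After char 1 ('c'=28): chars_in_quartet=2 acc=0x5C bytes_emitted=0

Answer: 2 0x5C 0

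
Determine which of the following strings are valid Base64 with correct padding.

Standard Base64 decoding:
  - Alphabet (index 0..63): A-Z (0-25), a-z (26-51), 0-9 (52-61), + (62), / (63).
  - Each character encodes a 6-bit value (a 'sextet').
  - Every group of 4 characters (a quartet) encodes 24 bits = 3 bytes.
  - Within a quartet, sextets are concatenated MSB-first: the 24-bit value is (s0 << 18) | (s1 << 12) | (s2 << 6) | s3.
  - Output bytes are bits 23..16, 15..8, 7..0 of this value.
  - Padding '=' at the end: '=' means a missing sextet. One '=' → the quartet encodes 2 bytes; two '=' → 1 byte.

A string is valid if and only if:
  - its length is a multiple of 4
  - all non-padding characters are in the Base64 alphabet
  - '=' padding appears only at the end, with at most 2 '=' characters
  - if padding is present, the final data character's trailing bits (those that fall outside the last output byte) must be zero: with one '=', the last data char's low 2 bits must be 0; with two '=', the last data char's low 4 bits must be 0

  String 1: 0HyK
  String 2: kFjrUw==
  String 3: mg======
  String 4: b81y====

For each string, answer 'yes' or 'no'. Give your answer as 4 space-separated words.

String 1: '0HyK' → valid
String 2: 'kFjrUw==' → valid
String 3: 'mg======' → invalid (6 pad chars (max 2))
String 4: 'b81y====' → invalid (4 pad chars (max 2))

Answer: yes yes no no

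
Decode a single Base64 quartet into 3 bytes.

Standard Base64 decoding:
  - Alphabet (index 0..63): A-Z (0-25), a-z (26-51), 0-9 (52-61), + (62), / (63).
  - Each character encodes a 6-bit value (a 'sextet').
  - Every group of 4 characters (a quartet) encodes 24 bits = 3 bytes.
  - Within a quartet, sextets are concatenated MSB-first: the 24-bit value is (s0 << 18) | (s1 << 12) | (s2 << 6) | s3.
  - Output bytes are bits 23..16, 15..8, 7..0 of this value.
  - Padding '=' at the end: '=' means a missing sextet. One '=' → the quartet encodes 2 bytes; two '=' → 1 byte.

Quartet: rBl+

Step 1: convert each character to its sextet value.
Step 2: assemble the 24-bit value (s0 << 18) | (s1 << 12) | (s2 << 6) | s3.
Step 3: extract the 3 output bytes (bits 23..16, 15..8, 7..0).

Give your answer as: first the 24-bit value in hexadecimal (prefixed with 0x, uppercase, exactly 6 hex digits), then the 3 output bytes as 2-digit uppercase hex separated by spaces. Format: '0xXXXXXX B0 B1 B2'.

Sextets: r=43, B=1, l=37, +=62
24-bit: (43<<18) | (1<<12) | (37<<6) | 62
      = 0xAC0000 | 0x001000 | 0x000940 | 0x00003E
      = 0xAC197E
Bytes: (v>>16)&0xFF=AC, (v>>8)&0xFF=19, v&0xFF=7E

Answer: 0xAC197E AC 19 7E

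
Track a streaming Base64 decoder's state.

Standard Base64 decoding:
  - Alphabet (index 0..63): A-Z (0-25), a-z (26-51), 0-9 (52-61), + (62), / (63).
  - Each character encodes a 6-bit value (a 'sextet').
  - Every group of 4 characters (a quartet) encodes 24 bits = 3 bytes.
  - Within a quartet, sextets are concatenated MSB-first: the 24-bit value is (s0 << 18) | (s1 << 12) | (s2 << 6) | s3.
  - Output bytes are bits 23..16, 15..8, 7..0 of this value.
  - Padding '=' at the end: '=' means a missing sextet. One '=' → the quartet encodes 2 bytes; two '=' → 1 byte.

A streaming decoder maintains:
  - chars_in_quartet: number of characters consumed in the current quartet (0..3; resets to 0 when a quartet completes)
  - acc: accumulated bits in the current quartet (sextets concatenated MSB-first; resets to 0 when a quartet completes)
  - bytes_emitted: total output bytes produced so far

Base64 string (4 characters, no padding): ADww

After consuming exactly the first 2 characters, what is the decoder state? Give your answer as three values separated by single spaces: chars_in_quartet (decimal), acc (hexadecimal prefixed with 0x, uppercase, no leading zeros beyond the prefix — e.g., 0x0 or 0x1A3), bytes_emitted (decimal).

Answer: 2 0x3 0

Derivation:
After char 0 ('A'=0): chars_in_quartet=1 acc=0x0 bytes_emitted=0
After char 1 ('D'=3): chars_in_quartet=2 acc=0x3 bytes_emitted=0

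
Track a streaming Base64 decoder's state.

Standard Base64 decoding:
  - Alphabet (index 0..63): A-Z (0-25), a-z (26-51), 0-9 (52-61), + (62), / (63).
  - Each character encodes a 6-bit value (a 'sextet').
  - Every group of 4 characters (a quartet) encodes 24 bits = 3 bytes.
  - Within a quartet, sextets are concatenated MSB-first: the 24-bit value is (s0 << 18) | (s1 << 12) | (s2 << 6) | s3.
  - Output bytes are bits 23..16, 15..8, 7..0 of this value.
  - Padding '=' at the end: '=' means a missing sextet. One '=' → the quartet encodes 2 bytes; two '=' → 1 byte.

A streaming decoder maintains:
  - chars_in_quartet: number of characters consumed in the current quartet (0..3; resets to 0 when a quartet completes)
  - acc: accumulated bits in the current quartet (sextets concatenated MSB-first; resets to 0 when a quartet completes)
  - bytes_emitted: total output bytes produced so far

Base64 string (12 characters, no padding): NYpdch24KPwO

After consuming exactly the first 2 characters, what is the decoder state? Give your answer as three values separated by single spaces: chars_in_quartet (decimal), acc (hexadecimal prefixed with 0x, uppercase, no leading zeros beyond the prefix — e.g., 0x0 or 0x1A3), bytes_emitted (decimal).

Answer: 2 0x358 0

Derivation:
After char 0 ('N'=13): chars_in_quartet=1 acc=0xD bytes_emitted=0
After char 1 ('Y'=24): chars_in_quartet=2 acc=0x358 bytes_emitted=0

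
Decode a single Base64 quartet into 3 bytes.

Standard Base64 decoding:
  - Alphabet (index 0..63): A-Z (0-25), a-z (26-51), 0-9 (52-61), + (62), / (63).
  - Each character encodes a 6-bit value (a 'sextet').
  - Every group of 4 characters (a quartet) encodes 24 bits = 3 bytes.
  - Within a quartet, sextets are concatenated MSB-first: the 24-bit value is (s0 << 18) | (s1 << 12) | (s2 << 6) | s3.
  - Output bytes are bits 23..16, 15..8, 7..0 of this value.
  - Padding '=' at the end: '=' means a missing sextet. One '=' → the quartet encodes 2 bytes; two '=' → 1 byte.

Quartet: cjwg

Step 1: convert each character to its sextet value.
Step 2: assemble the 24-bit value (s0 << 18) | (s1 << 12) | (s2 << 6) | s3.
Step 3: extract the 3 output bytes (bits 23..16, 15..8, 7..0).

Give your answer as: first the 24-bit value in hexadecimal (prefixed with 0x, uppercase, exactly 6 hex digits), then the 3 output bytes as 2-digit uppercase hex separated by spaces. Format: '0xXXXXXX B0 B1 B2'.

Sextets: c=28, j=35, w=48, g=32
24-bit: (28<<18) | (35<<12) | (48<<6) | 32
      = 0x700000 | 0x023000 | 0x000C00 | 0x000020
      = 0x723C20
Bytes: (v>>16)&0xFF=72, (v>>8)&0xFF=3C, v&0xFF=20

Answer: 0x723C20 72 3C 20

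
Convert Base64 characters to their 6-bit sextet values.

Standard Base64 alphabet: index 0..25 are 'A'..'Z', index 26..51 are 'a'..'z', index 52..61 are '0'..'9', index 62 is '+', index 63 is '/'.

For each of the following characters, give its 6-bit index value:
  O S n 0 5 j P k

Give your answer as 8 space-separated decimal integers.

'O': A..Z range, ord('O') − ord('A') = 14
'S': A..Z range, ord('S') − ord('A') = 18
'n': a..z range, 26 + ord('n') − ord('a') = 39
'0': 0..9 range, 52 + ord('0') − ord('0') = 52
'5': 0..9 range, 52 + ord('5') − ord('0') = 57
'j': a..z range, 26 + ord('j') − ord('a') = 35
'P': A..Z range, ord('P') − ord('A') = 15
'k': a..z range, 26 + ord('k') − ord('a') = 36

Answer: 14 18 39 52 57 35 15 36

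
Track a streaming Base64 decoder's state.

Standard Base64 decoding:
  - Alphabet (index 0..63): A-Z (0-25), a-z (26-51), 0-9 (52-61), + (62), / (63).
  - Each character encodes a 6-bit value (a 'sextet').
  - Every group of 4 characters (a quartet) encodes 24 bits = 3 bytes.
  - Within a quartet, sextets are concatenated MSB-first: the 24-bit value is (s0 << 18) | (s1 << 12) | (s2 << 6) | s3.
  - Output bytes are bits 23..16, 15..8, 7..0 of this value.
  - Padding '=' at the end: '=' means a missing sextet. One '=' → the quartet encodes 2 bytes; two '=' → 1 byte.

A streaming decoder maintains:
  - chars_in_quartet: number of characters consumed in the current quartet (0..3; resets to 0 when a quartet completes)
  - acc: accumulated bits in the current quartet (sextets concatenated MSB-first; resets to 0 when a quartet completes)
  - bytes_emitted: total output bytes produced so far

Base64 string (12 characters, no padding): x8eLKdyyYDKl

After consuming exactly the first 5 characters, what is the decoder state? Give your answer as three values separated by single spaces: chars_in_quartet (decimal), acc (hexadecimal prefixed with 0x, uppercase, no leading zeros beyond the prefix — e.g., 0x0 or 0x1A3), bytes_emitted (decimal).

After char 0 ('x'=49): chars_in_quartet=1 acc=0x31 bytes_emitted=0
After char 1 ('8'=60): chars_in_quartet=2 acc=0xC7C bytes_emitted=0
After char 2 ('e'=30): chars_in_quartet=3 acc=0x31F1E bytes_emitted=0
After char 3 ('L'=11): chars_in_quartet=4 acc=0xC7C78B -> emit C7 C7 8B, reset; bytes_emitted=3
After char 4 ('K'=10): chars_in_quartet=1 acc=0xA bytes_emitted=3

Answer: 1 0xA 3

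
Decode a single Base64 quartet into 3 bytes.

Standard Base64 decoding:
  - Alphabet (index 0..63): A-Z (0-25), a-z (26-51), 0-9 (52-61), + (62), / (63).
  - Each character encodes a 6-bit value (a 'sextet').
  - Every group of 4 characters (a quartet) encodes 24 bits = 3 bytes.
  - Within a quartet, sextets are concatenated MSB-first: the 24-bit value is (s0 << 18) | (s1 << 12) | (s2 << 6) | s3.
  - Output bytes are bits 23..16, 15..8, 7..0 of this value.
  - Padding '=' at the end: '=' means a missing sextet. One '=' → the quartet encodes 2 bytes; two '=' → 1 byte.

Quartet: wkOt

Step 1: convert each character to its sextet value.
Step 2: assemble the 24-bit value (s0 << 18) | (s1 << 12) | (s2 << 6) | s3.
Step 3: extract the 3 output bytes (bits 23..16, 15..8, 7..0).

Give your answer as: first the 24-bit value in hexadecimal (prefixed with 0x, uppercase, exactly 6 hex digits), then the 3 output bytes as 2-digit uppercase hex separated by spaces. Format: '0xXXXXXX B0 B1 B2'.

Answer: 0xC243AD C2 43 AD

Derivation:
Sextets: w=48, k=36, O=14, t=45
24-bit: (48<<18) | (36<<12) | (14<<6) | 45
      = 0xC00000 | 0x024000 | 0x000380 | 0x00002D
      = 0xC243AD
Bytes: (v>>16)&0xFF=C2, (v>>8)&0xFF=43, v&0xFF=AD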